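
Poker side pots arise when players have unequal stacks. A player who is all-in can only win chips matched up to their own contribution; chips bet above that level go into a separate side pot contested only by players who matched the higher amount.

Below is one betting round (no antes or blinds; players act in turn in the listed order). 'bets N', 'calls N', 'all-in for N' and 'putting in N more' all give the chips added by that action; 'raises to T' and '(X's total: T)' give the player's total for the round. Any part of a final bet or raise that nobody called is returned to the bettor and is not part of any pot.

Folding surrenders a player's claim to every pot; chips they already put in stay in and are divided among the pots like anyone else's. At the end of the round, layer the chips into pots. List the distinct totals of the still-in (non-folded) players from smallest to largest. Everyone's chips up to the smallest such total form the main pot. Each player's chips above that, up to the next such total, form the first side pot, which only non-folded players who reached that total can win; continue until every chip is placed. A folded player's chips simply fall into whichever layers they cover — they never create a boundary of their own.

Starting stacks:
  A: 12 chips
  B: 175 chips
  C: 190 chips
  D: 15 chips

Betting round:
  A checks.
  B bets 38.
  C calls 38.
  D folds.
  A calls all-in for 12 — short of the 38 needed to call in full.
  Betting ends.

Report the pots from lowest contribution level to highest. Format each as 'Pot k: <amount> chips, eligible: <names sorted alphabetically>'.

Contributions: A=12, B=38, C=38
Folded: D
Pot levels (distinct totals of non-folded players): 12, 38
Layer 1-12: 12 each from A, B, C = 12*3 = 36 chips; eligible A, B, C
Layer 13-38: 26 each from B, C = 26*2 = 52 chips; eligible B, C

Pot 1: 36 chips, eligible: A, B, C
Pot 2: 52 chips, eligible: B, C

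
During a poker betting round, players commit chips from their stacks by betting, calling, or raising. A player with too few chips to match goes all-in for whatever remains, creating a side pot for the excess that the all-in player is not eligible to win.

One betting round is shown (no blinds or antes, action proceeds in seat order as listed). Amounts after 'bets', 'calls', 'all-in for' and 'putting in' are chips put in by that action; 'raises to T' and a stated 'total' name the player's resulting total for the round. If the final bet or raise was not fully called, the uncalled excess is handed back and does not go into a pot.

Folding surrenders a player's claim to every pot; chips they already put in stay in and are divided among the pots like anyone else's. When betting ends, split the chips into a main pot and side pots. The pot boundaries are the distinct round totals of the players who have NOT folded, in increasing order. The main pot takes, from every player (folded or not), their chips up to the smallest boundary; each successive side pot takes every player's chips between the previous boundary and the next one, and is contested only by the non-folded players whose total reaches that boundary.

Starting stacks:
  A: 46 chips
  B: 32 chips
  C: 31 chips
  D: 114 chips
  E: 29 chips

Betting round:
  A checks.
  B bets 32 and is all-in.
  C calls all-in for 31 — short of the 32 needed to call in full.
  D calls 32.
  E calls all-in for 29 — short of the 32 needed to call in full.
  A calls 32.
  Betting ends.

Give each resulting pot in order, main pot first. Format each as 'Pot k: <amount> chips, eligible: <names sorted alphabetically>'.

Contributions: A=32, B=32, C=31, D=32, E=29
Pot levels (distinct totals of non-folded players): 29, 31, 32
Layer 1-29: 29 each from A, B, C, D, E = 29*5 = 145 chips; eligible A, B, C, D, E
Layer 30-31: 2 each from A, B, C, D = 2*4 = 8 chips; eligible A, B, C, D
Layer 32-32: 1 each from A, B, D = 1*3 = 3 chips; eligible A, B, D

Pot 1: 145 chips, eligible: A, B, C, D, E
Pot 2: 8 chips, eligible: A, B, C, D
Pot 3: 3 chips, eligible: A, B, D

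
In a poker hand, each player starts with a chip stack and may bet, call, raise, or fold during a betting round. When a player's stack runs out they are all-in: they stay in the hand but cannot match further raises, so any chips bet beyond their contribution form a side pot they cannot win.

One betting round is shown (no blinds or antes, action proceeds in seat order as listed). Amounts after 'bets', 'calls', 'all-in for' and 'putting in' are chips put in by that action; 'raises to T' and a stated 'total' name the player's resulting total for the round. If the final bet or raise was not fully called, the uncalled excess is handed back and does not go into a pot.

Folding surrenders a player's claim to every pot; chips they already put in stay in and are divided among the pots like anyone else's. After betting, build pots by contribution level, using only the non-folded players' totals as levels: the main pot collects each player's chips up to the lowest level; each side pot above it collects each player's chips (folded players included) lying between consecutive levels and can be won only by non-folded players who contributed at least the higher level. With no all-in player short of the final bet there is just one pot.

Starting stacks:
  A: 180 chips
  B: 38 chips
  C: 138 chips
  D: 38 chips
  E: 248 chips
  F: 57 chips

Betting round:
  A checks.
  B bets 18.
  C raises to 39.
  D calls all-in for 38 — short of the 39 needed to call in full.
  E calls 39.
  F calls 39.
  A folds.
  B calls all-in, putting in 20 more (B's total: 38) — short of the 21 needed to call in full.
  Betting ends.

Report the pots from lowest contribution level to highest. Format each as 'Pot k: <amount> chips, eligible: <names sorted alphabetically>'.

Contributions: B=38, C=39, D=38, E=39, F=39
Folded: A
Pot levels (distinct totals of non-folded players): 38, 39
Layer 1-38: 38 each from B, C, D, E, F = 38*5 = 190 chips; eligible B, C, D, E, F
Layer 39-39: 1 each from C, E, F = 1*3 = 3 chips; eligible C, E, F

Pot 1: 190 chips, eligible: B, C, D, E, F
Pot 2: 3 chips, eligible: C, E, F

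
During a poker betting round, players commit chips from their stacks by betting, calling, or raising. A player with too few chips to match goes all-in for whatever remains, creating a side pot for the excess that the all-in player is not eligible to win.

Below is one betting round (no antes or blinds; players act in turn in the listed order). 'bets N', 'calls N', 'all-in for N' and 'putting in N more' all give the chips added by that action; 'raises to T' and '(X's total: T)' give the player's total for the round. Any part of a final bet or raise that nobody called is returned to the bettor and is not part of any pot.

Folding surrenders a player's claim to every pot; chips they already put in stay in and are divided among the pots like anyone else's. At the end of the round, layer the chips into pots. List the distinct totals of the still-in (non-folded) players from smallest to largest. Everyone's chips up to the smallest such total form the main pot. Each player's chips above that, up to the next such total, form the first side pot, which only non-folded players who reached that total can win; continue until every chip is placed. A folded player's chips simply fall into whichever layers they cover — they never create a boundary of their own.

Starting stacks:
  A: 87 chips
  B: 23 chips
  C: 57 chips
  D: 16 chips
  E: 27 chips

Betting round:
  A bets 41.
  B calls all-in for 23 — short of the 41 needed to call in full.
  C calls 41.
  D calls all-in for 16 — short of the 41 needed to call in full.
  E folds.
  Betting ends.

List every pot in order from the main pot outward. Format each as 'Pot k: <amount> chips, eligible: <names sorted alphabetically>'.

Pot 1: 64 chips, eligible: A, B, C, D
Pot 2: 21 chips, eligible: A, B, C
Pot 3: 36 chips, eligible: A, C

Derivation:
Contributions: A=41, B=23, C=41, D=16
Folded: E
Pot levels (distinct totals of non-folded players): 16, 23, 41
Layer 1-16: 16 each from A, B, C, D = 16*4 = 64 chips; eligible A, B, C, D
Layer 17-23: 7 each from A, B, C = 7*3 = 21 chips; eligible A, B, C
Layer 24-41: 18 each from A, C = 18*2 = 36 chips; eligible A, C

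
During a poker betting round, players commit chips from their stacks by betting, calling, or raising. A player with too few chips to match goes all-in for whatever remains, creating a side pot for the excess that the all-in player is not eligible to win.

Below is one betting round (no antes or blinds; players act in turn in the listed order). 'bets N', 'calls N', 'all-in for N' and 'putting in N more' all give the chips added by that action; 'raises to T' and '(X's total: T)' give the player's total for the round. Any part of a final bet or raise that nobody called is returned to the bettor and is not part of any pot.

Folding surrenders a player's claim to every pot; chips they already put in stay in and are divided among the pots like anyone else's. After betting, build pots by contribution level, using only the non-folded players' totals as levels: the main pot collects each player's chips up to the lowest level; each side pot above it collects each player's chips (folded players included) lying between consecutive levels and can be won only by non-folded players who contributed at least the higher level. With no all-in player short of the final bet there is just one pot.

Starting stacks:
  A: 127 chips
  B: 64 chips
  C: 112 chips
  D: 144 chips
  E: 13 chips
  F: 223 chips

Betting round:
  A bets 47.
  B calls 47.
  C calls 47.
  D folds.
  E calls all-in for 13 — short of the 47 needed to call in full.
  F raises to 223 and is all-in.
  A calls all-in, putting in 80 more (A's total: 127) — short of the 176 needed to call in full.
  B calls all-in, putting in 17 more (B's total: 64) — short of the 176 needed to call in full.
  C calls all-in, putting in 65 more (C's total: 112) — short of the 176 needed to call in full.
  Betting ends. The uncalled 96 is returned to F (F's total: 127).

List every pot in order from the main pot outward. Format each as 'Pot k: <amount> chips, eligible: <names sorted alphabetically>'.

Pot 1: 65 chips, eligible: A, B, C, E, F
Pot 2: 204 chips, eligible: A, B, C, F
Pot 3: 144 chips, eligible: A, C, F
Pot 4: 30 chips, eligible: A, F

Derivation:
Contributions (after 96 returned to F): A=127, B=64, C=112, E=13, F=127
Folded: D
Pot levels (distinct totals of non-folded players): 13, 64, 112, 127
Layer 1-13: 13 each from A, B, C, E, F = 13*5 = 65 chips; eligible A, B, C, E, F
Layer 14-64: 51 each from A, B, C, F = 51*4 = 204 chips; eligible A, B, C, F
Layer 65-112: 48 each from A, C, F = 48*3 = 144 chips; eligible A, C, F
Layer 113-127: 15 each from A, F = 15*2 = 30 chips; eligible A, F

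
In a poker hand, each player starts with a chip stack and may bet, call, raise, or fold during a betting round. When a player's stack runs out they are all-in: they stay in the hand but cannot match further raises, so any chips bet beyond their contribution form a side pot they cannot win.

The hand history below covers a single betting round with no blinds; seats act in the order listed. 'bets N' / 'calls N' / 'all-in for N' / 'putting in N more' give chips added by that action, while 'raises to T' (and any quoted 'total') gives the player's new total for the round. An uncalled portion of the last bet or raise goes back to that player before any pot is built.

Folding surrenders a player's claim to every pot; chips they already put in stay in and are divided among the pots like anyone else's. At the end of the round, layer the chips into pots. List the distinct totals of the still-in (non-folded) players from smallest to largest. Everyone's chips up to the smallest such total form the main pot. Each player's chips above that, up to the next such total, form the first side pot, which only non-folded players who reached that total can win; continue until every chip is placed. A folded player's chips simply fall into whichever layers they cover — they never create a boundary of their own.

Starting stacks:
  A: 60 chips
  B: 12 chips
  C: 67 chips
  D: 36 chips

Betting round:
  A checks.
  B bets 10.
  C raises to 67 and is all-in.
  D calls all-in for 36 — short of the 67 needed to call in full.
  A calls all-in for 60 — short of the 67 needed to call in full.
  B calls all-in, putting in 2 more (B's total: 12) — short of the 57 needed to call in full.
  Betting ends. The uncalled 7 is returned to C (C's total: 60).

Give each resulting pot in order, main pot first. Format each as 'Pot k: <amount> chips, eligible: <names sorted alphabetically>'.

Pot 1: 48 chips, eligible: A, B, C, D
Pot 2: 72 chips, eligible: A, C, D
Pot 3: 48 chips, eligible: A, C

Derivation:
Contributions (after 7 returned to C): A=60, B=12, C=60, D=36
Pot levels (distinct totals of non-folded players): 12, 36, 60
Layer 1-12: 12 each from A, B, C, D = 12*4 = 48 chips; eligible A, B, C, D
Layer 13-36: 24 each from A, C, D = 24*3 = 72 chips; eligible A, C, D
Layer 37-60: 24 each from A, C = 24*2 = 48 chips; eligible A, C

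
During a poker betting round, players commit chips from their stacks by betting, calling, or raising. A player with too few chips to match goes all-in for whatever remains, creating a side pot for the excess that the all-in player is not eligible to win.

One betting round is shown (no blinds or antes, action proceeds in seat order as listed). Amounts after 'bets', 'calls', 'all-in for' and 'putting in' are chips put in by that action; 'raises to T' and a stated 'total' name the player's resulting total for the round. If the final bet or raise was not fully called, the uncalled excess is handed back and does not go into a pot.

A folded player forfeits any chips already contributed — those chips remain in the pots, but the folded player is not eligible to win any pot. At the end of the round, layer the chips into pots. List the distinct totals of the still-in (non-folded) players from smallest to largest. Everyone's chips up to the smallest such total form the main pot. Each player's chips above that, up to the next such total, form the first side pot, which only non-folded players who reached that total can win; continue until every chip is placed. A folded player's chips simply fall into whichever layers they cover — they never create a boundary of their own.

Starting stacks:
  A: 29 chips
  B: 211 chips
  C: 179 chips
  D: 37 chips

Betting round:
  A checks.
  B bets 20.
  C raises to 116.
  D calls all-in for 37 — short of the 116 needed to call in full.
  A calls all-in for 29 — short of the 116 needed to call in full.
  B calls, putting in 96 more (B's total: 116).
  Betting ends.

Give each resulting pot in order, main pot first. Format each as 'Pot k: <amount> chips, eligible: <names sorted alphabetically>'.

Pot 1: 116 chips, eligible: A, B, C, D
Pot 2: 24 chips, eligible: B, C, D
Pot 3: 158 chips, eligible: B, C

Derivation:
Contributions: A=29, B=116, C=116, D=37
Pot levels (distinct totals of non-folded players): 29, 37, 116
Layer 1-29: 29 each from A, B, C, D = 29*4 = 116 chips; eligible A, B, C, D
Layer 30-37: 8 each from B, C, D = 8*3 = 24 chips; eligible B, C, D
Layer 38-116: 79 each from B, C = 79*2 = 158 chips; eligible B, C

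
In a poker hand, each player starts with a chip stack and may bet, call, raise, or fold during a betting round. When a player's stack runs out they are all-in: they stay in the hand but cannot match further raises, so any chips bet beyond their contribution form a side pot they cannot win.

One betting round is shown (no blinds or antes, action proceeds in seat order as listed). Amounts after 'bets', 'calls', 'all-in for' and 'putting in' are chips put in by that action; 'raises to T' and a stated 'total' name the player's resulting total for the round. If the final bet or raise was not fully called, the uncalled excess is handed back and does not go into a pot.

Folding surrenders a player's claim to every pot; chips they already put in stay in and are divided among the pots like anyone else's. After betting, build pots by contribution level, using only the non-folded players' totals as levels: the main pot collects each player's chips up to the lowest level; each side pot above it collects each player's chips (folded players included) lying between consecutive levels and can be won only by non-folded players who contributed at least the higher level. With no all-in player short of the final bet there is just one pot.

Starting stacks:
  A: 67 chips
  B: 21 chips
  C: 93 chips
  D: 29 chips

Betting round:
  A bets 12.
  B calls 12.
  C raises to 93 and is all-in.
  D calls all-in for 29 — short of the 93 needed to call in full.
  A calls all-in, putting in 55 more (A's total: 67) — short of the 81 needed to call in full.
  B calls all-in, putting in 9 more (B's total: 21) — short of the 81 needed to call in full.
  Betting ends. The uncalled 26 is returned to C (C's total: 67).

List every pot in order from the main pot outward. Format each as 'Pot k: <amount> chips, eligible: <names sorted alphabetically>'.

Contributions (after 26 returned to C): A=67, B=21, C=67, D=29
Pot levels (distinct totals of non-folded players): 21, 29, 67
Layer 1-21: 21 each from A, B, C, D = 21*4 = 84 chips; eligible A, B, C, D
Layer 22-29: 8 each from A, C, D = 8*3 = 24 chips; eligible A, C, D
Layer 30-67: 38 each from A, C = 38*2 = 76 chips; eligible A, C

Pot 1: 84 chips, eligible: A, B, C, D
Pot 2: 24 chips, eligible: A, C, D
Pot 3: 76 chips, eligible: A, C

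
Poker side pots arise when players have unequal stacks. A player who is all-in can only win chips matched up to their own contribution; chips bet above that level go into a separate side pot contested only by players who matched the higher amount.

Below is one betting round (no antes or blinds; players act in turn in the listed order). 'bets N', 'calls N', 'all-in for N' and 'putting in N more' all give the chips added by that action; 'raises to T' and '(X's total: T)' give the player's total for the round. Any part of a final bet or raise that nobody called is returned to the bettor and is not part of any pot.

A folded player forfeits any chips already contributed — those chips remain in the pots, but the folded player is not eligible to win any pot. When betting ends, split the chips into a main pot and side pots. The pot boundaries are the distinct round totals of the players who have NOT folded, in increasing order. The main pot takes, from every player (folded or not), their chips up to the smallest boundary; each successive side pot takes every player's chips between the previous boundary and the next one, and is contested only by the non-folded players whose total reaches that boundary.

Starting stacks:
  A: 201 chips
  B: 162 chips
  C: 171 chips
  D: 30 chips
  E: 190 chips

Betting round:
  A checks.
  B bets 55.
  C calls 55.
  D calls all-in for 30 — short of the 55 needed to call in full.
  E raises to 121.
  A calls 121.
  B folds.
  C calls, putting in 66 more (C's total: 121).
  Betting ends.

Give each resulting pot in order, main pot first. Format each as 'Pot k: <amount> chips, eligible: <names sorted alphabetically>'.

Contributions: A=121, B=55, C=121, D=30, E=121
Folded: B
Pot levels (distinct totals of non-folded players): 30, 121
Layer 1-30: 30 each from A, B, C, D, E = 30*5 = 150 chips; eligible A, C, D, E
Layer 31-121: A 91 + B 25 + C 91 + E 91 = 298 chips; eligible A, C, E

Pot 1: 150 chips, eligible: A, C, D, E
Pot 2: 298 chips, eligible: A, C, E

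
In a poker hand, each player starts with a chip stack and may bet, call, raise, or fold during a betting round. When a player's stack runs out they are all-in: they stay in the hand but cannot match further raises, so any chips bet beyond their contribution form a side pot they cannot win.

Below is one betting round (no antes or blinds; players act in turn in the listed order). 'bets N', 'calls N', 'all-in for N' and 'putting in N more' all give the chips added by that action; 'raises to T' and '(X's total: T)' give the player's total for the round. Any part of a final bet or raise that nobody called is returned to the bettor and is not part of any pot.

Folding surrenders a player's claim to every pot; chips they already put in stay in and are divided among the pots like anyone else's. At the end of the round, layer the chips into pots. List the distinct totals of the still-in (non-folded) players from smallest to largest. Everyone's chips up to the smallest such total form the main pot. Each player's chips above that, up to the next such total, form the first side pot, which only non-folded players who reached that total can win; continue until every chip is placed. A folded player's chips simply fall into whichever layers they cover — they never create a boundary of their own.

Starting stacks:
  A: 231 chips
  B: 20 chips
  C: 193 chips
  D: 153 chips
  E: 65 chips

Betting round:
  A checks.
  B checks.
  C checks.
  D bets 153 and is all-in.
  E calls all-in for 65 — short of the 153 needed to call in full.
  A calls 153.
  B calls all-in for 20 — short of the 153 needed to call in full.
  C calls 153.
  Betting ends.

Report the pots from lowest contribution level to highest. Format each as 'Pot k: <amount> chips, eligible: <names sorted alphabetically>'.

Pot 1: 100 chips, eligible: A, B, C, D, E
Pot 2: 180 chips, eligible: A, C, D, E
Pot 3: 264 chips, eligible: A, C, D

Derivation:
Contributions: A=153, B=20, C=153, D=153, E=65
Pot levels (distinct totals of non-folded players): 20, 65, 153
Layer 1-20: 20 each from A, B, C, D, E = 20*5 = 100 chips; eligible A, B, C, D, E
Layer 21-65: 45 each from A, C, D, E = 45*4 = 180 chips; eligible A, C, D, E
Layer 66-153: 88 each from A, C, D = 88*3 = 264 chips; eligible A, C, D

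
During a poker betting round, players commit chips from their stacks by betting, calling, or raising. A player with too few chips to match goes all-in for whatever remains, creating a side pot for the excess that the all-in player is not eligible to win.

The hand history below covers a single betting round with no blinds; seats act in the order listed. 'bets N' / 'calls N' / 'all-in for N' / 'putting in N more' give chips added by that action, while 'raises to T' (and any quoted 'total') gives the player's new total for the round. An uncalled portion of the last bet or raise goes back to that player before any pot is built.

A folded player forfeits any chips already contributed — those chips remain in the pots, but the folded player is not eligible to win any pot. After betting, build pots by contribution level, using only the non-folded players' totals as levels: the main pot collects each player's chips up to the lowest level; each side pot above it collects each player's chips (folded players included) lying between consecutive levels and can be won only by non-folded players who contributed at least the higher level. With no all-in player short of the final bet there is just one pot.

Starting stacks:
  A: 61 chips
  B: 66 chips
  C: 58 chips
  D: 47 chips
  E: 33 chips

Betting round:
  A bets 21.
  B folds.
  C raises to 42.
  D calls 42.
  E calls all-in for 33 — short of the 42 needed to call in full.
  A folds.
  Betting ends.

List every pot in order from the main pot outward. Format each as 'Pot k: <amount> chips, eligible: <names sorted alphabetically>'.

Contributions: A=21, C=42, D=42, E=33
Folded: A, B
Pot levels (distinct totals of non-folded players): 33, 42
Layer 1-33: A 21 + C 33 + D 33 + E 33 = 120 chips; eligible C, D, E
Layer 34-42: 9 each from C, D = 9*2 = 18 chips; eligible C, D

Pot 1: 120 chips, eligible: C, D, E
Pot 2: 18 chips, eligible: C, D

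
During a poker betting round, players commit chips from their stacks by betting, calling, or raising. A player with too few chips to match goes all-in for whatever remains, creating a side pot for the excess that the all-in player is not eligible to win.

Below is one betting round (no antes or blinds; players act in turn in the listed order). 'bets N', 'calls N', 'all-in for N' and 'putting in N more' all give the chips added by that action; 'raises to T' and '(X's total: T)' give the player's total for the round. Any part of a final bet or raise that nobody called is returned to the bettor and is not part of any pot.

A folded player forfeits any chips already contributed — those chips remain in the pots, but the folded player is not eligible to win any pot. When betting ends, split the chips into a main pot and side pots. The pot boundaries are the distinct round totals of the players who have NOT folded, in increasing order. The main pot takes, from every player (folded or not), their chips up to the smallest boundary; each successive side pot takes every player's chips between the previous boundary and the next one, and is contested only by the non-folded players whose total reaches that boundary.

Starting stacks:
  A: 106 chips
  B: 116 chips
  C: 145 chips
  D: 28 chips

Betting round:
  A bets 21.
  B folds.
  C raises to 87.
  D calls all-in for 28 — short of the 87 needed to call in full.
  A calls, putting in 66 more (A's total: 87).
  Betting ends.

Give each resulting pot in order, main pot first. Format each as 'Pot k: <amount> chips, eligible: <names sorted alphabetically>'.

Pot 1: 84 chips, eligible: A, C, D
Pot 2: 118 chips, eligible: A, C

Derivation:
Contributions: A=87, C=87, D=28
Folded: B
Pot levels (distinct totals of non-folded players): 28, 87
Layer 1-28: 28 each from A, C, D = 28*3 = 84 chips; eligible A, C, D
Layer 29-87: 59 each from A, C = 59*2 = 118 chips; eligible A, C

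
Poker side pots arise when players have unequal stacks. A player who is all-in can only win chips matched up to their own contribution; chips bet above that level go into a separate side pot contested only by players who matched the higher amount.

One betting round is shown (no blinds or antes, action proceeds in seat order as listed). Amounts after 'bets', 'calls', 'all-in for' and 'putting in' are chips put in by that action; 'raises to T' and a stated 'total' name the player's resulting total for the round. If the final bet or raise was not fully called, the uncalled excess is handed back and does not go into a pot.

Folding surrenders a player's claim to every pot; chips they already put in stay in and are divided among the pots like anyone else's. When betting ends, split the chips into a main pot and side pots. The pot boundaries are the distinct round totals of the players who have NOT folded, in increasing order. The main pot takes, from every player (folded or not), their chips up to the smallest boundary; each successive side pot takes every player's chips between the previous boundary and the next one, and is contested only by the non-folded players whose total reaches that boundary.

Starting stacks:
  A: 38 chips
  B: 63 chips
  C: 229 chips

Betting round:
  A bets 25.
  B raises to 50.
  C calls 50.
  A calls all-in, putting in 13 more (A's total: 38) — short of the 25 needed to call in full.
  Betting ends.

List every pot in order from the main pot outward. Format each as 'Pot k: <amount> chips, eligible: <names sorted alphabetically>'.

Pot 1: 114 chips, eligible: A, B, C
Pot 2: 24 chips, eligible: B, C

Derivation:
Contributions: A=38, B=50, C=50
Pot levels (distinct totals of non-folded players): 38, 50
Layer 1-38: 38 each from A, B, C = 38*3 = 114 chips; eligible A, B, C
Layer 39-50: 12 each from B, C = 12*2 = 24 chips; eligible B, C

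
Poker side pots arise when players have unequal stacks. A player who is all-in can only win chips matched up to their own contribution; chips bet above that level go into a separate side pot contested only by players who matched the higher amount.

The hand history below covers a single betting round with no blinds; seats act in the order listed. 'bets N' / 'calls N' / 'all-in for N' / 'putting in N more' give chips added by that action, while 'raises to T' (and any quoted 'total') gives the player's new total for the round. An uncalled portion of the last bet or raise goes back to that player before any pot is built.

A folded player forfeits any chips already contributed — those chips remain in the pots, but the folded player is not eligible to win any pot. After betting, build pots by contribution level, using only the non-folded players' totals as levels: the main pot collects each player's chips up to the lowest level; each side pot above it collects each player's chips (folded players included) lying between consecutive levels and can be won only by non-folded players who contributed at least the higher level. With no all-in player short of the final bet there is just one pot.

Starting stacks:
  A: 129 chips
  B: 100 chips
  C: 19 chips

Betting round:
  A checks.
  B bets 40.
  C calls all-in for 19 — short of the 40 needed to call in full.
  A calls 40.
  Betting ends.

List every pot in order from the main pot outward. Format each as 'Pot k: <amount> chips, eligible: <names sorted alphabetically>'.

Contributions: A=40, B=40, C=19
Pot levels (distinct totals of non-folded players): 19, 40
Layer 1-19: 19 each from A, B, C = 19*3 = 57 chips; eligible A, B, C
Layer 20-40: 21 each from A, B = 21*2 = 42 chips; eligible A, B

Pot 1: 57 chips, eligible: A, B, C
Pot 2: 42 chips, eligible: A, B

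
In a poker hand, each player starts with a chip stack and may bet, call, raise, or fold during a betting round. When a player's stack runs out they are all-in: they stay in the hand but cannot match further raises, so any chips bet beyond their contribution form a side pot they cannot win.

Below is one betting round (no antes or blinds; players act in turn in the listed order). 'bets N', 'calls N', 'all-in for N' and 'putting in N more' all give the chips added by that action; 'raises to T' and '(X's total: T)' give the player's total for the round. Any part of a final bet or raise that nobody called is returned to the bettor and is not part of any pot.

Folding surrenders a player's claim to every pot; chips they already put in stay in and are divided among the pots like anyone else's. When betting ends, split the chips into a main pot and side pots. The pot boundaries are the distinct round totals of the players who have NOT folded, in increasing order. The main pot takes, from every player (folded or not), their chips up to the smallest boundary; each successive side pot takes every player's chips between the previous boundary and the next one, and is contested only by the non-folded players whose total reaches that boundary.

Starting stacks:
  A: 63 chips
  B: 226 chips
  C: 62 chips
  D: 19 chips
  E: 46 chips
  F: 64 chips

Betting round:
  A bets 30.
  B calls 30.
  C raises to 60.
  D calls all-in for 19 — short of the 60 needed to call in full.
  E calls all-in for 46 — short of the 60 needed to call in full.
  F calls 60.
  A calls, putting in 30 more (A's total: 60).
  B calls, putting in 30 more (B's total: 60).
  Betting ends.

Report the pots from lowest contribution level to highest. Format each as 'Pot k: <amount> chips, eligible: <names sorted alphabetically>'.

Contributions: A=60, B=60, C=60, D=19, E=46, F=60
Pot levels (distinct totals of non-folded players): 19, 46, 60
Layer 1-19: 19 each from A, B, C, D, E, F = 19*6 = 114 chips; eligible A, B, C, D, E, F
Layer 20-46: 27 each from A, B, C, E, F = 27*5 = 135 chips; eligible A, B, C, E, F
Layer 47-60: 14 each from A, B, C, F = 14*4 = 56 chips; eligible A, B, C, F

Pot 1: 114 chips, eligible: A, B, C, D, E, F
Pot 2: 135 chips, eligible: A, B, C, E, F
Pot 3: 56 chips, eligible: A, B, C, F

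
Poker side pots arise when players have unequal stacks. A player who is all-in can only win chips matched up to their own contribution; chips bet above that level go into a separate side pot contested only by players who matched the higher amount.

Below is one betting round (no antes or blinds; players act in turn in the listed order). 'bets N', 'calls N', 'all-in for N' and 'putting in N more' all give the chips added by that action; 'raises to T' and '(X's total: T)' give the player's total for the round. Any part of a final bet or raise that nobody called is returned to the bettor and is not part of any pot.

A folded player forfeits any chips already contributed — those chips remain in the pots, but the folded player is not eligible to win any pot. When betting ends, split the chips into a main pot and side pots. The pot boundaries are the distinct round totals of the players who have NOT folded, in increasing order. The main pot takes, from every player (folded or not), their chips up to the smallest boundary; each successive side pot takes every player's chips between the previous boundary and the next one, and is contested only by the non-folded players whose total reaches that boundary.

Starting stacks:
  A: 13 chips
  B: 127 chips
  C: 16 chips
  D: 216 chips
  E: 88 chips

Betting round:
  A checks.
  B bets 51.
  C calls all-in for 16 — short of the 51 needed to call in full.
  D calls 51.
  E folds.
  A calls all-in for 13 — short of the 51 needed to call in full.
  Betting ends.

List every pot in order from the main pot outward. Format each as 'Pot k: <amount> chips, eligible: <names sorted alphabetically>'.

Contributions: A=13, B=51, C=16, D=51
Folded: E
Pot levels (distinct totals of non-folded players): 13, 16, 51
Layer 1-13: 13 each from A, B, C, D = 13*4 = 52 chips; eligible A, B, C, D
Layer 14-16: 3 each from B, C, D = 3*3 = 9 chips; eligible B, C, D
Layer 17-51: 35 each from B, D = 35*2 = 70 chips; eligible B, D

Pot 1: 52 chips, eligible: A, B, C, D
Pot 2: 9 chips, eligible: B, C, D
Pot 3: 70 chips, eligible: B, D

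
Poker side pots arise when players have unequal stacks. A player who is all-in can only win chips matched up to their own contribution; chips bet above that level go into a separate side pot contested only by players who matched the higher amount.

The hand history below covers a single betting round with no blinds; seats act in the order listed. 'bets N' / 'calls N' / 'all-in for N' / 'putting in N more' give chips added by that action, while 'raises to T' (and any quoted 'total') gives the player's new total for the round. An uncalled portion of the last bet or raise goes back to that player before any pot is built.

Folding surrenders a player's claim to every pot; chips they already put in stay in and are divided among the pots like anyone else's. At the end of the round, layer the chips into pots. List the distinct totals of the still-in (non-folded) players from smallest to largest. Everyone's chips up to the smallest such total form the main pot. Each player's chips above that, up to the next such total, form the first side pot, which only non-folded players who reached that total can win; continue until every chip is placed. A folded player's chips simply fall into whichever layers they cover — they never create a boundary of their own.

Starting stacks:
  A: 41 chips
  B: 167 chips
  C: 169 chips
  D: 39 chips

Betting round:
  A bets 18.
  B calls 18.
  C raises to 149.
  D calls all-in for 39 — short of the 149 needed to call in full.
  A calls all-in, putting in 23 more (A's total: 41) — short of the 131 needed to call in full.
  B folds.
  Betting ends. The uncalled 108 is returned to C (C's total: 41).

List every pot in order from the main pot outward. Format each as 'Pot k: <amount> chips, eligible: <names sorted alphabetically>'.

Pot 1: 135 chips, eligible: A, C, D
Pot 2: 4 chips, eligible: A, C

Derivation:
Contributions (after 108 returned to C): A=41, B=18, C=41, D=39
Folded: B
Pot levels (distinct totals of non-folded players): 39, 41
Layer 1-39: A 39 + B 18 + C 39 + D 39 = 135 chips; eligible A, C, D
Layer 40-41: 2 each from A, C = 2*2 = 4 chips; eligible A, C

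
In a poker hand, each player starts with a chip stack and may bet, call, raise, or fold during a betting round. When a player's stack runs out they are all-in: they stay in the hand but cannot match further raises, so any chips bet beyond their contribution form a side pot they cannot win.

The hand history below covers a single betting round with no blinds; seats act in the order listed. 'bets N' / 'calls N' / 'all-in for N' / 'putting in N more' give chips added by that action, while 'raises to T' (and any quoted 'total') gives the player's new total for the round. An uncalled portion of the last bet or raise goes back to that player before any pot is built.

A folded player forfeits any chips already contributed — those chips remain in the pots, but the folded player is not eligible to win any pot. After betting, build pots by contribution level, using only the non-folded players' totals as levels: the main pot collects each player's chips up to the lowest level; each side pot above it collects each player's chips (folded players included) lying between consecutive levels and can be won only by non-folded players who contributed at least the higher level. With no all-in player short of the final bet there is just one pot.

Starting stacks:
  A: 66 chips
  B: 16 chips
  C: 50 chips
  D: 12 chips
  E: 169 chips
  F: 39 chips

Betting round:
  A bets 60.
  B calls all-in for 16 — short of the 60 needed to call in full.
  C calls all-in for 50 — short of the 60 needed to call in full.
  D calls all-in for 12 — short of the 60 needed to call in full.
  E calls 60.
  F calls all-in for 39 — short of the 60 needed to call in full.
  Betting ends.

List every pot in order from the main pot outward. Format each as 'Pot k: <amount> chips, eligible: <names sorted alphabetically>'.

Contributions: A=60, B=16, C=50, D=12, E=60, F=39
Pot levels (distinct totals of non-folded players): 12, 16, 39, 50, 60
Layer 1-12: 12 each from A, B, C, D, E, F = 12*6 = 72 chips; eligible A, B, C, D, E, F
Layer 13-16: 4 each from A, B, C, E, F = 4*5 = 20 chips; eligible A, B, C, E, F
Layer 17-39: 23 each from A, C, E, F = 23*4 = 92 chips; eligible A, C, E, F
Layer 40-50: 11 each from A, C, E = 11*3 = 33 chips; eligible A, C, E
Layer 51-60: 10 each from A, E = 10*2 = 20 chips; eligible A, E

Pot 1: 72 chips, eligible: A, B, C, D, E, F
Pot 2: 20 chips, eligible: A, B, C, E, F
Pot 3: 92 chips, eligible: A, C, E, F
Pot 4: 33 chips, eligible: A, C, E
Pot 5: 20 chips, eligible: A, E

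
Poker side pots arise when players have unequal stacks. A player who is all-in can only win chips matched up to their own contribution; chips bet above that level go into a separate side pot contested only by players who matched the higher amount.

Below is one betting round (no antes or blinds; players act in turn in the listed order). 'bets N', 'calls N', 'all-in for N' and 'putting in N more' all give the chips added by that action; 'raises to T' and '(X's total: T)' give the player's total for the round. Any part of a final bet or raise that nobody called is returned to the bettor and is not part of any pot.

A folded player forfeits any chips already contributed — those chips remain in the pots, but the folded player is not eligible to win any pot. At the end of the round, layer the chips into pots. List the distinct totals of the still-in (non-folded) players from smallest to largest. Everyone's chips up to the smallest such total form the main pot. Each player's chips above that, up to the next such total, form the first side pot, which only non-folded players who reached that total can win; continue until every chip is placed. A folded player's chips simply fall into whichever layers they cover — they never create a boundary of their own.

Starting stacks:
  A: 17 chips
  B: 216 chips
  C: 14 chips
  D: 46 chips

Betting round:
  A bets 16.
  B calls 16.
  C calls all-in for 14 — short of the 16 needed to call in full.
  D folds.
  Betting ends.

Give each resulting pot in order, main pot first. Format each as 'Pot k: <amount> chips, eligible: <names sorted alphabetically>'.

Pot 1: 42 chips, eligible: A, B, C
Pot 2: 4 chips, eligible: A, B

Derivation:
Contributions: A=16, B=16, C=14
Folded: D
Pot levels (distinct totals of non-folded players): 14, 16
Layer 1-14: 14 each from A, B, C = 14*3 = 42 chips; eligible A, B, C
Layer 15-16: 2 each from A, B = 2*2 = 4 chips; eligible A, B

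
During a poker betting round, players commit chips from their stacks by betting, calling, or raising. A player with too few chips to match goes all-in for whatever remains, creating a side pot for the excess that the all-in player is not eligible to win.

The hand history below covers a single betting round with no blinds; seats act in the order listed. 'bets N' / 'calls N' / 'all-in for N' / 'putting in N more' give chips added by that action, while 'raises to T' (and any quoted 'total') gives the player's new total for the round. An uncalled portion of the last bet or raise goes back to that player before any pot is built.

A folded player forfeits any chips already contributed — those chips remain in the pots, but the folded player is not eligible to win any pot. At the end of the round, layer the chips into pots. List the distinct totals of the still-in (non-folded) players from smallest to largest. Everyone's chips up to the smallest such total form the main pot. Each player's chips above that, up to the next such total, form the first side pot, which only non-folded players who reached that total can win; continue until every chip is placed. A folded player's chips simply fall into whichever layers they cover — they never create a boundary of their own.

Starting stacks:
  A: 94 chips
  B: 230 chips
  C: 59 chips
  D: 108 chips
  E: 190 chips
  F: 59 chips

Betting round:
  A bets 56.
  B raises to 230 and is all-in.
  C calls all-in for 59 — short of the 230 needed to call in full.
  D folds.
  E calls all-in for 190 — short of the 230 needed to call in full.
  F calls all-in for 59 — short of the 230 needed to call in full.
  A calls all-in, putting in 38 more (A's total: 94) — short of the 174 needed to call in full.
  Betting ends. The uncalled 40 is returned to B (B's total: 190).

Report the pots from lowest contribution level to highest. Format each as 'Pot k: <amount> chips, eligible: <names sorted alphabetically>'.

Contributions (after 40 returned to B): A=94, B=190, C=59, E=190, F=59
Folded: D
Pot levels (distinct totals of non-folded players): 59, 94, 190
Layer 1-59: 59 each from A, B, C, E, F = 59*5 = 295 chips; eligible A, B, C, E, F
Layer 60-94: 35 each from A, B, E = 35*3 = 105 chips; eligible A, B, E
Layer 95-190: 96 each from B, E = 96*2 = 192 chips; eligible B, E

Pot 1: 295 chips, eligible: A, B, C, E, F
Pot 2: 105 chips, eligible: A, B, E
Pot 3: 192 chips, eligible: B, E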